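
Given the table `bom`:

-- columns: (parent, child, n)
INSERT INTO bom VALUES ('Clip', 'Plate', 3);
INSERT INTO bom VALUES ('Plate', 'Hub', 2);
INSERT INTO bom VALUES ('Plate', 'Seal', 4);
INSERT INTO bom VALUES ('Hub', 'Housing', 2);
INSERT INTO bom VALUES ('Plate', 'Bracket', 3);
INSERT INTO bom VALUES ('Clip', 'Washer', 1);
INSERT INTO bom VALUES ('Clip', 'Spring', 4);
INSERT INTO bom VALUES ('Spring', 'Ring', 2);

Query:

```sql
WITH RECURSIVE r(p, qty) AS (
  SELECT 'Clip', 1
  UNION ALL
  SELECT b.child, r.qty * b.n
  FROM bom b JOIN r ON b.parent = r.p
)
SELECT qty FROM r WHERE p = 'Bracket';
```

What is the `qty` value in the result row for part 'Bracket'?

Base: (Clip, qty=1).
Iteration 1: components of {Clip} -> Plate = 1*3 = 3, Spring = 1*4 = 4, Washer = 1*1 = 1.
Iteration 2: components of {Plate,Spring,Washer} -> Bracket = 3*3 = 9, Hub = 3*2 = 6, Ring = 4*2 = 8, Seal = 3*4 = 12.
Iteration 3: components of {Bracket,Hub,Ring,Seal} -> Housing = 6*2 = 12.
Iteration 4: no further components; recursion stops.

9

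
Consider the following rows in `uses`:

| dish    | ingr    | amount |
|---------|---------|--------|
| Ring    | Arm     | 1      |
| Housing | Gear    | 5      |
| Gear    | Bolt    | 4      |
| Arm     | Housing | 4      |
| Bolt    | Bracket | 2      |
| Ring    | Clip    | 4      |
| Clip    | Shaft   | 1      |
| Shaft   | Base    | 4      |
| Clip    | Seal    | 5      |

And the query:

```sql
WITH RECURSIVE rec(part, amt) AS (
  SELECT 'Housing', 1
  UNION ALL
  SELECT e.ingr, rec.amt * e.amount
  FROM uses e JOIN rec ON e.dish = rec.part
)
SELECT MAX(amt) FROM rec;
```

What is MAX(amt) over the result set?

40

Base: (Housing, amt=1).
Iteration 1: components of {Housing} -> Gear = 1*5 = 5.
Iteration 2: components of {Gear} -> Bolt = 5*4 = 20.
Iteration 3: components of {Bolt} -> Bracket = 20*2 = 40.
Iteration 4: no further components; recursion stops.
amt values: 1, 5, 20, 40; the maximum is 40.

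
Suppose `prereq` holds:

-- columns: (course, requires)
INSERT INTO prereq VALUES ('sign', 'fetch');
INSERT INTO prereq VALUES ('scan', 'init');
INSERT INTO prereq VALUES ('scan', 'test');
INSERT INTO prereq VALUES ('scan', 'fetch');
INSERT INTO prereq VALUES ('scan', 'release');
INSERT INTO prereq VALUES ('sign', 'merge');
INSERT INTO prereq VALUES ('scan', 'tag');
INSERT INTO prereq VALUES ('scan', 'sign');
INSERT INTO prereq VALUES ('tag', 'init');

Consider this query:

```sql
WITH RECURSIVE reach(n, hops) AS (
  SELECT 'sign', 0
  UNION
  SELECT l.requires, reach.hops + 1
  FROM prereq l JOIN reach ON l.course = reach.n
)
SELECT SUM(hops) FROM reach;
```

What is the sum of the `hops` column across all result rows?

2

Base: (sign, hops=0).
Iteration 1: edges from {sign} -> (fetch, hops=1), (merge, hops=1).
Iteration 2: no outgoing edges from {fetch,merge}; recursion stops.
SUM(hops) = 0 + 1 + 1 = 2.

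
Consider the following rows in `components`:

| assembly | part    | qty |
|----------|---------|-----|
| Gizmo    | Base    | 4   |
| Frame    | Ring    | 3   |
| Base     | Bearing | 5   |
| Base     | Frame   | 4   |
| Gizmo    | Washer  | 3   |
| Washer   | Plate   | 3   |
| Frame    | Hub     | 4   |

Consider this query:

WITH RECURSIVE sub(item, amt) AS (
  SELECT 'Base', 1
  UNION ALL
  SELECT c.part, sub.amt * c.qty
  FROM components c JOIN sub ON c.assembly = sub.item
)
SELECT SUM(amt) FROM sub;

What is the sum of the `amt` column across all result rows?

38

Base: (Base, amt=1).
Iteration 1: components of {Base} -> Bearing = 1*5 = 5, Frame = 1*4 = 4.
Iteration 2: components of {Bearing,Frame} -> Hub = 4*4 = 16, Ring = 4*3 = 12.
Iteration 3: no further components; recursion stops.
SUM(amt) = 1 + 4 + 5 + 16 + 12 = 38.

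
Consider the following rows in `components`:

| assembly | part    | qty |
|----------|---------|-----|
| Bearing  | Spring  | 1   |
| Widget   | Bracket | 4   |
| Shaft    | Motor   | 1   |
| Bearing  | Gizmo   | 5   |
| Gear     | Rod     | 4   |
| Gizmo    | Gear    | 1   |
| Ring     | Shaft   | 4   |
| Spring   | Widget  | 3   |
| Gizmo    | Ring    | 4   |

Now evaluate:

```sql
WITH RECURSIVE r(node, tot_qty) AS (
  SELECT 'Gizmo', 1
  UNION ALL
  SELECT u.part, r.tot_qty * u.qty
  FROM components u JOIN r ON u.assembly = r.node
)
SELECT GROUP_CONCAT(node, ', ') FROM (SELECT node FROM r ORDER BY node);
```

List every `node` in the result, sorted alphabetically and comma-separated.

Base: (Gizmo, tot_qty=1).
Iteration 1: components of {Gizmo} -> Gear = 1*1 = 1, Ring = 1*4 = 4.
Iteration 2: components of {Gear,Ring} -> Rod = 1*4 = 4, Shaft = 4*4 = 16.
Iteration 3: components of {Rod,Shaft} -> Motor = 16*1 = 16.
Iteration 4: no further components; recursion stops.

Gear, Gizmo, Motor, Ring, Rod, Shaft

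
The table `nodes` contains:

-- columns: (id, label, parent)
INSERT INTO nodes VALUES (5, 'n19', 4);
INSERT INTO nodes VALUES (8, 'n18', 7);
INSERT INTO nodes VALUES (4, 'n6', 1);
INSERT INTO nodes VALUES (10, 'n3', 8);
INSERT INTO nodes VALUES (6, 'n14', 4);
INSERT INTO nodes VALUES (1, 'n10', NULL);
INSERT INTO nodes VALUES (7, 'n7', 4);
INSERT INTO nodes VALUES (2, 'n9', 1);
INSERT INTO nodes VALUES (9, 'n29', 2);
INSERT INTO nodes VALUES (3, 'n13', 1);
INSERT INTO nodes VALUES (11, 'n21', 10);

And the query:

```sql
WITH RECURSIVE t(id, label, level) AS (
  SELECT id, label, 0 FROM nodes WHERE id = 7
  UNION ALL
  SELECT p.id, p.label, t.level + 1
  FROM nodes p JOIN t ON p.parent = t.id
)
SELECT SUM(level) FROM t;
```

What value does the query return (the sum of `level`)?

Base: id=7 (n7) at level 0.
Iteration 1: rows with parent in {7} -> n18 (id 8, level 1).
Iteration 2: rows with parent in {8} -> n3 (id 10, level 2).
Iteration 3: rows with parent in {10} -> n21 (id 11, level 3).
Iteration 4: no rows with parent in {11}; recursion stops.
SUM(level) = 0 + 1 + 2 + 3 = 6.

6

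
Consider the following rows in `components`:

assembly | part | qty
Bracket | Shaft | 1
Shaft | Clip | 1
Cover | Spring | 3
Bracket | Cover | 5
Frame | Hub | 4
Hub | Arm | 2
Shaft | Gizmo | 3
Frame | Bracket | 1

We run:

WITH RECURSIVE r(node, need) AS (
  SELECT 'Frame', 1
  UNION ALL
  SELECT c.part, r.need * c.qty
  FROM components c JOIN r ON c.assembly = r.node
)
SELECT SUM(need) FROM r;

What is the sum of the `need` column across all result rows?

39

Base: (Frame, need=1).
Iteration 1: components of {Frame} -> Bracket = 1*1 = 1, Hub = 1*4 = 4.
Iteration 2: components of {Bracket,Hub} -> Arm = 4*2 = 8, Cover = 1*5 = 5, Shaft = 1*1 = 1.
Iteration 3: components of {Arm,Cover,Shaft} -> Clip = 1*1 = 1, Gizmo = 1*3 = 3, Spring = 5*3 = 15.
Iteration 4: no further components; recursion stops.
SUM(need) = 1 + 1 + 4 + 1 + 5 + 8 + 1 + 3 + 15 = 39.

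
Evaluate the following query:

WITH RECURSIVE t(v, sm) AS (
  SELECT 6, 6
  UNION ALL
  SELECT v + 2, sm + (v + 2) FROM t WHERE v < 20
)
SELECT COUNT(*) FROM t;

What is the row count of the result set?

Base: v=6, sm=6.
Iteration 1: 6 < 20 holds -> v = 6 + 2 = 8, sm = 6 + 8 = 14.
Iteration 2: 8 < 20 holds -> v = 8 + 2 = 10, sm = 14 + 10 = 24.
Iteration 3: 10 < 20 holds -> v = 10 + 2 = 12, sm = 24 + 12 = 36.
Iteration 4: 12 < 20 holds -> v = 12 + 2 = 14, sm = 36 + 14 = 50.
Iteration 5: 14 < 20 holds -> v = 14 + 2 = 16, sm = 50 + 16 = 66.
Iteration 6: 16 < 20 holds -> v = 16 + 2 = 18, sm = 66 + 18 = 84.
Iteration 7: 18 < 20 holds -> v = 18 + 2 = 20, sm = 84 + 20 = 104.
Iteration 8: 20 < 20 fails; recursion stops.
Total rows emitted: 8.

8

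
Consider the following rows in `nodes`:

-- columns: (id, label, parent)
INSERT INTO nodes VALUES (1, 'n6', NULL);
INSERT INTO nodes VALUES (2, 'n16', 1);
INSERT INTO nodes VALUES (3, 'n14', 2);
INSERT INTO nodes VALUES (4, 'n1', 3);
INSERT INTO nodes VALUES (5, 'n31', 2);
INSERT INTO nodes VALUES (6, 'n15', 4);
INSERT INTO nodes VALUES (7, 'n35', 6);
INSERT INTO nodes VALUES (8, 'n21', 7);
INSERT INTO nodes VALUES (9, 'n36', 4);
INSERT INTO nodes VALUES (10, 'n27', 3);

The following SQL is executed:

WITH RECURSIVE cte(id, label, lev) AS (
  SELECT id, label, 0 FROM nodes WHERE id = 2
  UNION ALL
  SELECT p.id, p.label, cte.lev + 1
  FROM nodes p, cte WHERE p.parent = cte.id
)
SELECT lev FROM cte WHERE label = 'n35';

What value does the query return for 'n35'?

Base: id=2 (n16) at lev 0.
Iteration 1: rows with parent in {2} -> n14 (id 3, lev 1), n31 (id 5, lev 1).
Iteration 2: rows with parent in {3,5} -> n1 (id 4, lev 2), n27 (id 10, lev 2).
Iteration 3: rows with parent in {4,10} -> n15 (id 6, lev 3), n36 (id 9, lev 3).
Iteration 4: rows with parent in {6,9} -> n35 (id 7, lev 4).
Iteration 5: rows with parent in {7} -> n21 (id 8, lev 5).
Iteration 6: no rows with parent in {8}; recursion stops.

4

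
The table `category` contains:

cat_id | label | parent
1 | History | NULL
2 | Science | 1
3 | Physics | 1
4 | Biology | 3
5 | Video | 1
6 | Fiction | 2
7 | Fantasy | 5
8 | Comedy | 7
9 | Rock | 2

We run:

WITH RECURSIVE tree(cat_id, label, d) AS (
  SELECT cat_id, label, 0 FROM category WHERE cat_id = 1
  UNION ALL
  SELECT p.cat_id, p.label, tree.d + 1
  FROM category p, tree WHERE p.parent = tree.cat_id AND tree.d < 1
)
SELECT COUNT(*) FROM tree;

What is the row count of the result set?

Base: cat_id=1 (History) at d 0.
Iteration 1: rows with parent in {1} -> Science (id 2, d 1), Physics (id 3, d 1), Video (id 5, d 1).
Iteration 2: d < 1 fails for all current rows; recursion stops.
Total rows emitted: 4.

4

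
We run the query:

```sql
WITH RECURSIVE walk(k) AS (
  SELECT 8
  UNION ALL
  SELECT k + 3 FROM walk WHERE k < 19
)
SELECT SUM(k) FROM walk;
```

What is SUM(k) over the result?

Base: k=8.
Iteration 1: 8 < 19 holds -> k = 8 + 3 = 11.
Iteration 2: 11 < 19 holds -> k = 11 + 3 = 14.
Iteration 3: 14 < 19 holds -> k = 14 + 3 = 17.
Iteration 4: 17 < 19 holds -> k = 17 + 3 = 20.
Iteration 5: 20 < 19 fails; recursion stops.
SUM(k) = 8 + 11 + 14 + 17 + 20 = 70.

70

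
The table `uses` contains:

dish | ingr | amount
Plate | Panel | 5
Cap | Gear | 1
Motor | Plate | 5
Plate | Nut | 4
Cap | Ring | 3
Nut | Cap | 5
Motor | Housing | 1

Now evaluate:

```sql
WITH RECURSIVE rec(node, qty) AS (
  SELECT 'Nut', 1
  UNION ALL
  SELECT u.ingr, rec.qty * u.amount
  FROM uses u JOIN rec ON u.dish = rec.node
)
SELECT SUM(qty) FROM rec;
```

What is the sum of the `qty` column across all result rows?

Base: (Nut, qty=1).
Iteration 1: components of {Nut} -> Cap = 1*5 = 5.
Iteration 2: components of {Cap} -> Gear = 5*1 = 5, Ring = 5*3 = 15.
Iteration 3: no further components; recursion stops.
SUM(qty) = 1 + 5 + 15 + 5 = 26.

26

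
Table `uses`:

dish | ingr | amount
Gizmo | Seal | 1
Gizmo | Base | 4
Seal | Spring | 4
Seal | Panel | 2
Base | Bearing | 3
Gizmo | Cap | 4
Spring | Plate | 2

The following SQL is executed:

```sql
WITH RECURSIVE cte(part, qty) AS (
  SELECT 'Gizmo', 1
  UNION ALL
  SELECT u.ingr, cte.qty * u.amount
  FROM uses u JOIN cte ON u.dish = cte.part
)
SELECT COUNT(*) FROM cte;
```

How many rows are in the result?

Base: (Gizmo, qty=1).
Iteration 1: components of {Gizmo} -> Base = 1*4 = 4, Cap = 1*4 = 4, Seal = 1*1 = 1.
Iteration 2: components of {Base,Cap,Seal} -> Bearing = 4*3 = 12, Panel = 1*2 = 2, Spring = 1*4 = 4.
Iteration 3: components of {Bearing,Panel,Spring} -> Plate = 4*2 = 8.
Iteration 4: no further components; recursion stops.
Total rows emitted: 8.

8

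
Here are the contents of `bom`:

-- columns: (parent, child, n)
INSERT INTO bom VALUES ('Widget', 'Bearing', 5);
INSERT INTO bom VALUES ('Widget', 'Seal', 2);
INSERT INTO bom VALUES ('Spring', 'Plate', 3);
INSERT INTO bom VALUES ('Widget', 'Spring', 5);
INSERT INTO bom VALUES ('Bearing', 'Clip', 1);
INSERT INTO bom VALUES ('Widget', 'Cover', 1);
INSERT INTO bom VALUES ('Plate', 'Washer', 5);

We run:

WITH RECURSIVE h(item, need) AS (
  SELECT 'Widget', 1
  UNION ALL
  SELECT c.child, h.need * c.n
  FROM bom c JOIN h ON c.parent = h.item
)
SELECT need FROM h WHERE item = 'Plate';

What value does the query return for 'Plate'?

15

Base: (Widget, need=1).
Iteration 1: components of {Widget} -> Bearing = 1*5 = 5, Cover = 1*1 = 1, Seal = 1*2 = 2, Spring = 1*5 = 5.
Iteration 2: components of {Bearing,Cover,Seal,Spring} -> Clip = 5*1 = 5, Plate = 5*3 = 15.
Iteration 3: components of {Clip,Plate} -> Washer = 15*5 = 75.
Iteration 4: no further components; recursion stops.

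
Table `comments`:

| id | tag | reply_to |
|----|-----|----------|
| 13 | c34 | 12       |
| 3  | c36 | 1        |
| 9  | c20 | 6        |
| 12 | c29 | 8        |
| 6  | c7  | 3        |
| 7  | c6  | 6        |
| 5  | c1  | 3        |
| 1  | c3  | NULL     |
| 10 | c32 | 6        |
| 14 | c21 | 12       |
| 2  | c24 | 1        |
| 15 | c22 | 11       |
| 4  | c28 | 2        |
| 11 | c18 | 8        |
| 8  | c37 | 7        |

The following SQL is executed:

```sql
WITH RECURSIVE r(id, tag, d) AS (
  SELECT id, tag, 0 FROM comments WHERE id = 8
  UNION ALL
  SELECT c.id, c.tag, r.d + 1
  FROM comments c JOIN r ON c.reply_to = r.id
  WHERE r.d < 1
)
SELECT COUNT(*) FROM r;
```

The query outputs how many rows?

Base: id=8 (c37) at d 0.
Iteration 1: rows with reply_to in {8} -> c18 (id 11, d 1), c29 (id 12, d 1).
Iteration 2: d < 1 fails for all current rows; recursion stops.
Total rows emitted: 3.

3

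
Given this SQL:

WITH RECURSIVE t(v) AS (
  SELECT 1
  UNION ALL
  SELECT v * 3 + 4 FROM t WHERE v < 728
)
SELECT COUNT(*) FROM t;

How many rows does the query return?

Base: v=1.
Iteration 1: 1 < 728 holds -> v = 1 * 3 + 4 = 7.
Iteration 2: 7 < 728 holds -> v = 7 * 3 + 4 = 25.
Iteration 3: 25 < 728 holds -> v = 25 * 3 + 4 = 79.
Iteration 4: 79 < 728 holds -> v = 79 * 3 + 4 = 241.
Iteration 5: 241 < 728 holds -> v = 241 * 3 + 4 = 727.
Iteration 6: 727 < 728 holds -> v = 727 * 3 + 4 = 2185.
Iteration 7: 2185 < 728 fails; recursion stops.
Total rows emitted: 7.

7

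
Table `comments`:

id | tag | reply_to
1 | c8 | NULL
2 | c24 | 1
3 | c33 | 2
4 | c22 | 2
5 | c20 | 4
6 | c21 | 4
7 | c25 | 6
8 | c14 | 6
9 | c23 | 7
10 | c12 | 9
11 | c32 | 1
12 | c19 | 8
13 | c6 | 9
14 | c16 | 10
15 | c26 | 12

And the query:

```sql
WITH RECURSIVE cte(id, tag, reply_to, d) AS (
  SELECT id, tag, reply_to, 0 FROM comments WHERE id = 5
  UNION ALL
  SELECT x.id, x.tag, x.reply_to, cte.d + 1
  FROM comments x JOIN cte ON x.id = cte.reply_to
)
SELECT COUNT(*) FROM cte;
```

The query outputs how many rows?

Base: id=5 (c20), reply_to=4, d 0.
Iteration 1: join on id=4 -> c22 (id 4, reply_to=2, d 1).
Iteration 2: join on id=2 -> c24 (id 2, reply_to=1, d 2).
Iteration 3: join on id=1 -> c8 (id 1, reply_to=NULL, d 3).
Iteration 4: reply_to is NULL; no match; recursion stops.
Total rows emitted: 4.

4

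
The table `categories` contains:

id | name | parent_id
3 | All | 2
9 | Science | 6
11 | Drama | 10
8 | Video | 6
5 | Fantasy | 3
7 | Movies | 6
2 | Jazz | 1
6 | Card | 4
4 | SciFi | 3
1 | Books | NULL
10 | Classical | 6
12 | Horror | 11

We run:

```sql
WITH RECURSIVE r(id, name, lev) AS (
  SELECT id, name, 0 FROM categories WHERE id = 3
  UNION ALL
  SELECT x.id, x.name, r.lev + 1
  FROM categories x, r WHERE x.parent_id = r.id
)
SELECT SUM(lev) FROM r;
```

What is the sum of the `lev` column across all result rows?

25

Base: id=3 (All) at lev 0.
Iteration 1: rows with parent_id in {3} -> SciFi (id 4, lev 1), Fantasy (id 5, lev 1).
Iteration 2: rows with parent_id in {4,5} -> Card (id 6, lev 2).
Iteration 3: rows with parent_id in {6} -> Movies (id 7, lev 3), Video (id 8, lev 3), Science (id 9, lev 3), Classical (id 10, lev 3).
Iteration 4: rows with parent_id in {7,8,9,10} -> Drama (id 11, lev 4).
Iteration 5: rows with parent_id in {11} -> Horror (id 12, lev 5).
Iteration 6: no rows with parent_id in {12}; recursion stops.
SUM(lev) = 0 + 1 + 1 + 2 + 3 + 3 + 3 + 3 + 4 + 5 = 25.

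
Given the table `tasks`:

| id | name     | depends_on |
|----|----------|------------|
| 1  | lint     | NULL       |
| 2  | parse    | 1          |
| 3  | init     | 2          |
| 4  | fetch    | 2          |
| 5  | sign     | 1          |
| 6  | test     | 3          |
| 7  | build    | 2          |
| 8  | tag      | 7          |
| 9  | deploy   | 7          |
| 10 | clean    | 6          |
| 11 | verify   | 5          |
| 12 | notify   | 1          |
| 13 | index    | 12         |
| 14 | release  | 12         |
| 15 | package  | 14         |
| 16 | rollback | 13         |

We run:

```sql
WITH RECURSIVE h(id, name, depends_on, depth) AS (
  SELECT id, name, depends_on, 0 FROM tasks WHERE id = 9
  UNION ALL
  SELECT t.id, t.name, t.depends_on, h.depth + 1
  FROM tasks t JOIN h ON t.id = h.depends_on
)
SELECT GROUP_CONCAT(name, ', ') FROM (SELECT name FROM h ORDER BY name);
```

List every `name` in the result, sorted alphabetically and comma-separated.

build, deploy, lint, parse

Base: id=9 (deploy), depends_on=7, depth 0.
Iteration 1: join on id=7 -> build (id 7, depends_on=2, depth 1).
Iteration 2: join on id=2 -> parse (id 2, depends_on=1, depth 2).
Iteration 3: join on id=1 -> lint (id 1, depends_on=NULL, depth 3).
Iteration 4: depends_on is NULL; no match; recursion stops.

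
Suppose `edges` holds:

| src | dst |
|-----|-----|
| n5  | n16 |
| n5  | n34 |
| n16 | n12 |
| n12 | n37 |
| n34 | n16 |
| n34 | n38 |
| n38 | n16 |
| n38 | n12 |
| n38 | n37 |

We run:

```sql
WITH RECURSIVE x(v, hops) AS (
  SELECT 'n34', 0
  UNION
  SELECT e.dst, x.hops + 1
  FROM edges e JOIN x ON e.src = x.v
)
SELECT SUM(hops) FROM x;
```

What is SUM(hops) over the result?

18

Base: (n34, hops=0).
Iteration 1: edges from {n34} -> (n16, hops=1), (n38, hops=1).
Iteration 2: edges from {n16,n38} -> (n12, hops=2), (n16, hops=2), (n37, hops=2). [UNION drops 1 duplicate row(s)]
Iteration 3: edges from {n12,n16,n37} -> (n12, hops=3), (n37, hops=3).
Iteration 4: edges from {n12,n37} -> (n37, hops=4).
Iteration 5: no outgoing edges from {n37}; recursion stops.
SUM(hops) = 0 + 1 + 1 + 2 + 2 + 2 + 3 + 3 + 4 = 18.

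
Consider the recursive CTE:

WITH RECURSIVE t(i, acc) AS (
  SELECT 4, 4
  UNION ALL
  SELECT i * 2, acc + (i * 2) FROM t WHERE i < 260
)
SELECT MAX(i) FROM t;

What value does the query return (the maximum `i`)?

Base: i=4, acc=4.
Iteration 1: 4 < 260 holds -> i = 4 * 2 = 8, acc = 4 + 8 = 12.
Iteration 2: 8 < 260 holds -> i = 8 * 2 = 16, acc = 12 + 16 = 28.
Iteration 3: 16 < 260 holds -> i = 16 * 2 = 32, acc = 28 + 32 = 60.
Iteration 4: 32 < 260 holds -> i = 32 * 2 = 64, acc = 60 + 64 = 124.
Iteration 5: 64 < 260 holds -> i = 64 * 2 = 128, acc = 124 + 128 = 252.
Iteration 6: 128 < 260 holds -> i = 128 * 2 = 256, acc = 252 + 256 = 508.
Iteration 7: 256 < 260 holds -> i = 256 * 2 = 512, acc = 508 + 512 = 1020.
Iteration 8: 512 < 260 fails; recursion stops.
i values: 4, 8, 16, 32, 64, 128, 256, 512; the maximum is 512.

512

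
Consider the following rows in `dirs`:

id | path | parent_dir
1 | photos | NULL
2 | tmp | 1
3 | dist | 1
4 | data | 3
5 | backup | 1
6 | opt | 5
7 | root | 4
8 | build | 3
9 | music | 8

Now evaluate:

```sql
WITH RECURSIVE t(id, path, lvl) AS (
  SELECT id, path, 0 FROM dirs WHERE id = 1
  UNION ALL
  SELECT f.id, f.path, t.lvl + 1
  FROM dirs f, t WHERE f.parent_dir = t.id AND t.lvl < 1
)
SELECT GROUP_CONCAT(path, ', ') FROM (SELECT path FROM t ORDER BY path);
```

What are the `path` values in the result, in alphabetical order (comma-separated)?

backup, dist, photos, tmp

Base: id=1 (photos) at lvl 0.
Iteration 1: rows with parent_dir in {1} -> tmp (id 2, lvl 1), dist (id 3, lvl 1), backup (id 5, lvl 1).
Iteration 2: lvl < 1 fails for all current rows; recursion stops.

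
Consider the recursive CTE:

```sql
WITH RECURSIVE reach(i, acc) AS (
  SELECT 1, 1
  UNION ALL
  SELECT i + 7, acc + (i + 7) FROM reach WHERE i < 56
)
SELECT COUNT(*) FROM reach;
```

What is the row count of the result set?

Base: i=1, acc=1.
Iteration 1: 1 < 56 holds -> i = 1 + 7 = 8, acc = 1 + 8 = 9.
Iteration 2: 8 < 56 holds -> i = 8 + 7 = 15, acc = 9 + 15 = 24.
Iteration 3: 15 < 56 holds -> i = 15 + 7 = 22, acc = 24 + 22 = 46.
Iteration 4: 22 < 56 holds -> i = 22 + 7 = 29, acc = 46 + 29 = 75.
Iteration 5: 29 < 56 holds -> i = 29 + 7 = 36, acc = 75 + 36 = 111.
Iteration 6: 36 < 56 holds -> i = 36 + 7 = 43, acc = 111 + 43 = 154.
Iteration 7: 43 < 56 holds -> i = 43 + 7 = 50, acc = 154 + 50 = 204.
Iteration 8: 50 < 56 holds -> i = 50 + 7 = 57, acc = 204 + 57 = 261.
Iteration 9: 57 < 56 fails; recursion stops.
Total rows emitted: 9.

9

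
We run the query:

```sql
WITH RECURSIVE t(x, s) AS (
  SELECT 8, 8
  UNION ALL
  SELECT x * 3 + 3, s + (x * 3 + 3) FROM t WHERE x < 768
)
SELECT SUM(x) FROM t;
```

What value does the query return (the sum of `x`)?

1142

Base: x=8, s=8.
Iteration 1: 8 < 768 holds -> x = 8 * 3 + 3 = 27, s = 8 + 27 = 35.
Iteration 2: 27 < 768 holds -> x = 27 * 3 + 3 = 84, s = 35 + 84 = 119.
Iteration 3: 84 < 768 holds -> x = 84 * 3 + 3 = 255, s = 119 + 255 = 374.
Iteration 4: 255 < 768 holds -> x = 255 * 3 + 3 = 768, s = 374 + 768 = 1142.
Iteration 5: 768 < 768 fails; recursion stops.
SUM(x) = 8 + 27 + 84 + 255 + 768 = 1142.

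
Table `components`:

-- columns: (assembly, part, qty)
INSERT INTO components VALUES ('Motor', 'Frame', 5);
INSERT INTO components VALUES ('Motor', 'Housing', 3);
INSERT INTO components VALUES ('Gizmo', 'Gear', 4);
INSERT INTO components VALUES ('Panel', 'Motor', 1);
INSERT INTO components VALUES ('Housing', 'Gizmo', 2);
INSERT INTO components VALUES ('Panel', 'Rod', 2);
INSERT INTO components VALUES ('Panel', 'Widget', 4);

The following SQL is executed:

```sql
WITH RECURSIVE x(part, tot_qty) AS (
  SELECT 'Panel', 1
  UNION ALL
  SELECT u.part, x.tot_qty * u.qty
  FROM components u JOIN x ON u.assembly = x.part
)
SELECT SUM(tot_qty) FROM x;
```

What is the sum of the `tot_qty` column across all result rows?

46

Base: (Panel, tot_qty=1).
Iteration 1: components of {Panel} -> Motor = 1*1 = 1, Rod = 1*2 = 2, Widget = 1*4 = 4.
Iteration 2: components of {Motor,Rod,Widget} -> Frame = 1*5 = 5, Housing = 1*3 = 3.
Iteration 3: components of {Frame,Housing} -> Gizmo = 3*2 = 6.
Iteration 4: components of {Gizmo} -> Gear = 6*4 = 24.
Iteration 5: no further components; recursion stops.
SUM(tot_qty) = 1 + 1 + 2 + 4 + 3 + 5 + 6 + 24 = 46.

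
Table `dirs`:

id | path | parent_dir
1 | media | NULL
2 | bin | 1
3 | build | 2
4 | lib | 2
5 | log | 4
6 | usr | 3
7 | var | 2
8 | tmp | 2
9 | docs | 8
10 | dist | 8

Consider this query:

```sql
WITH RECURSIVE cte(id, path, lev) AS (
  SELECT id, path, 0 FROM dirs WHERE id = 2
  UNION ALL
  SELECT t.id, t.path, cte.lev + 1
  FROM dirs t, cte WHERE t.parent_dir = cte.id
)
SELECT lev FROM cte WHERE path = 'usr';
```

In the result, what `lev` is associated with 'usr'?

Base: id=2 (bin) at lev 0.
Iteration 1: rows with parent_dir in {2} -> build (id 3, lev 1), lib (id 4, lev 1), var (id 7, lev 1), tmp (id 8, lev 1).
Iteration 2: rows with parent_dir in {3,4,7,8} -> log (id 5, lev 2), usr (id 6, lev 2), docs (id 9, lev 2), dist (id 10, lev 2).
Iteration 3: no rows with parent_dir in {5,6,9,10}; recursion stops.

2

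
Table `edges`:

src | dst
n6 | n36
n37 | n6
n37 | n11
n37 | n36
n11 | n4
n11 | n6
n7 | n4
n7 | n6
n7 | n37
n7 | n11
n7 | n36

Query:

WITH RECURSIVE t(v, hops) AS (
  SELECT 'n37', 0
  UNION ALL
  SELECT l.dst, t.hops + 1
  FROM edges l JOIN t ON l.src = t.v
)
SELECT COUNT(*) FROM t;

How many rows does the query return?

8

Base: (n37, hops=0).
Iteration 1: edges from {n37} -> (n11, hops=1), (n36, hops=1), (n6, hops=1).
Iteration 2: edges from {n11,n36,n6} -> (n36, hops=2), (n4, hops=2), (n6, hops=2).
Iteration 3: edges from {n36,n4,n6} -> (n36, hops=3).
Iteration 4: no outgoing edges from {n36}; recursion stops.
Total rows emitted: 8.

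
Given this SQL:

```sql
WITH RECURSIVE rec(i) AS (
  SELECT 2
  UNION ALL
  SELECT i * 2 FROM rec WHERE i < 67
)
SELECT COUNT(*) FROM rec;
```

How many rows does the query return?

7

Base: i=2.
Iteration 1: 2 < 67 holds -> i = 2 * 2 = 4.
Iteration 2: 4 < 67 holds -> i = 4 * 2 = 8.
Iteration 3: 8 < 67 holds -> i = 8 * 2 = 16.
Iteration 4: 16 < 67 holds -> i = 16 * 2 = 32.
Iteration 5: 32 < 67 holds -> i = 32 * 2 = 64.
Iteration 6: 64 < 67 holds -> i = 64 * 2 = 128.
Iteration 7: 128 < 67 fails; recursion stops.
Total rows emitted: 7.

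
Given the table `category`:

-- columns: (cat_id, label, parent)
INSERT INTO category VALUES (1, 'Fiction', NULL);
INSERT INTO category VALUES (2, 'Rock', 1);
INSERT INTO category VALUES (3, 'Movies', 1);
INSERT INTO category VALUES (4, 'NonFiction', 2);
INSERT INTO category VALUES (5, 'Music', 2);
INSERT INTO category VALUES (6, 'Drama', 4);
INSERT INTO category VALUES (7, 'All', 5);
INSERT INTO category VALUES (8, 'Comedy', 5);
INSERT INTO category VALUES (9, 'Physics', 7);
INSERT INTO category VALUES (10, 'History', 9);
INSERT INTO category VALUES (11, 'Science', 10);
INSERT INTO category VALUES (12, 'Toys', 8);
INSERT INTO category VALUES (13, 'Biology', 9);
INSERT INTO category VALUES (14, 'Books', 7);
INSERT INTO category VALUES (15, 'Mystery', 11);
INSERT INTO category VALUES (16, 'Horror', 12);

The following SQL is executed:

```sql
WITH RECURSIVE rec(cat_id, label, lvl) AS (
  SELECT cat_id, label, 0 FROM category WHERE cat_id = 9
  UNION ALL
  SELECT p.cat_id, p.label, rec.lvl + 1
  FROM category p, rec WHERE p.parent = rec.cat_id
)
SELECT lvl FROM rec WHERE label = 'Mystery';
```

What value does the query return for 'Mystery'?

3

Base: cat_id=9 (Physics) at lvl 0.
Iteration 1: rows with parent in {9} -> History (id 10, lvl 1), Biology (id 13, lvl 1).
Iteration 2: rows with parent in {10,13} -> Science (id 11, lvl 2).
Iteration 3: rows with parent in {11} -> Mystery (id 15, lvl 3).
Iteration 4: no rows with parent in {15}; recursion stops.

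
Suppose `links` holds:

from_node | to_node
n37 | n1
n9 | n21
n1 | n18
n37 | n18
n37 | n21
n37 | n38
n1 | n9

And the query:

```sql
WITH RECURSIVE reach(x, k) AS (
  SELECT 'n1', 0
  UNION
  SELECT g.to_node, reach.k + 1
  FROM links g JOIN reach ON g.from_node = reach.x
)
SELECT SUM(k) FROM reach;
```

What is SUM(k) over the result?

Base: (n1, k=0).
Iteration 1: edges from {n1} -> (n18, k=1), (n9, k=1).
Iteration 2: edges from {n18,n9} -> (n21, k=2).
Iteration 3: no outgoing edges from {n21}; recursion stops.
SUM(k) = 0 + 1 + 1 + 2 = 4.

4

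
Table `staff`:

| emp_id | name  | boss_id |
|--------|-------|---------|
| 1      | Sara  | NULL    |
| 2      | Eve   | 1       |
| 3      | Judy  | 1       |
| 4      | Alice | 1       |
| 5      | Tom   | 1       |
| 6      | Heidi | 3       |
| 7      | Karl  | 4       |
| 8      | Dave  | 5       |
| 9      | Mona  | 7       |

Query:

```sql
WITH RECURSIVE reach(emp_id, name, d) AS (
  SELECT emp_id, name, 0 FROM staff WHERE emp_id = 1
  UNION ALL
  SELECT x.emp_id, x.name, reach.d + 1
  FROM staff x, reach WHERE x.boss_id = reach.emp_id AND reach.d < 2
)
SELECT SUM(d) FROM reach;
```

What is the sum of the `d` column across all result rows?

Base: emp_id=1 (Sara) at d 0.
Iteration 1: rows with boss_id in {1} -> Eve (id 2, d 1), Judy (id 3, d 1), Alice (id 4, d 1), Tom (id 5, d 1).
Iteration 2: rows with boss_id in {2,3,4,5} -> Heidi (id 6, d 2), Karl (id 7, d 2), Dave (id 8, d 2).
Iteration 3: d < 2 fails for all current rows; recursion stops.
SUM(d) = 0 + 1 + 1 + 1 + 1 + 2 + 2 + 2 = 10.

10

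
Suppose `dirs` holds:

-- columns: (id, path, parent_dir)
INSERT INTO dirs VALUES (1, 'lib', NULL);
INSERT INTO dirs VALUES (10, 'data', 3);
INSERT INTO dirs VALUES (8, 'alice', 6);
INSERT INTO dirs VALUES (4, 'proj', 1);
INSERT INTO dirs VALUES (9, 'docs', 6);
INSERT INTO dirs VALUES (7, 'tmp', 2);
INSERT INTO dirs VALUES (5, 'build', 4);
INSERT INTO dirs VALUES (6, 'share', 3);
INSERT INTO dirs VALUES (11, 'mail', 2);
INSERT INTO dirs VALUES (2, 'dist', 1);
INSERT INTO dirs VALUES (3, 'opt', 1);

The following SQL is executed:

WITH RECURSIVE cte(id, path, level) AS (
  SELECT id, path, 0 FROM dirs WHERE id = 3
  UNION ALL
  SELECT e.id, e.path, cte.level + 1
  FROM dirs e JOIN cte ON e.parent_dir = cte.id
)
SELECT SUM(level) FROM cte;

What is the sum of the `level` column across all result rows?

6

Base: id=3 (opt) at level 0.
Iteration 1: rows with parent_dir in {3} -> share (id 6, level 1), data (id 10, level 1).
Iteration 2: rows with parent_dir in {6,10} -> alice (id 8, level 2), docs (id 9, level 2).
Iteration 3: no rows with parent_dir in {8,9}; recursion stops.
SUM(level) = 0 + 1 + 1 + 2 + 2 = 6.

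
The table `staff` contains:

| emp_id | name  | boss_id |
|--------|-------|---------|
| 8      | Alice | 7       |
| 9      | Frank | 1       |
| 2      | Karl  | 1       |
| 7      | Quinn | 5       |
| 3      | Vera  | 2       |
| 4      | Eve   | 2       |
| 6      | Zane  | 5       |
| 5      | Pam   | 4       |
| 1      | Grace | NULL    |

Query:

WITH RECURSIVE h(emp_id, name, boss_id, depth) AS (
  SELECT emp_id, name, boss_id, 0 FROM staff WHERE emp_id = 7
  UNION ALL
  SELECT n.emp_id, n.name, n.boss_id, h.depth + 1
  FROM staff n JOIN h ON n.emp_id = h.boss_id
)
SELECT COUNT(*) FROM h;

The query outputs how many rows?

Base: emp_id=7 (Quinn), boss_id=5, depth 0.
Iteration 1: join on emp_id=5 -> Pam (id 5, boss_id=4, depth 1).
Iteration 2: join on emp_id=4 -> Eve (id 4, boss_id=2, depth 2).
Iteration 3: join on emp_id=2 -> Karl (id 2, boss_id=1, depth 3).
Iteration 4: join on emp_id=1 -> Grace (id 1, boss_id=NULL, depth 4).
Iteration 5: boss_id is NULL; no match; recursion stops.
Total rows emitted: 5.

5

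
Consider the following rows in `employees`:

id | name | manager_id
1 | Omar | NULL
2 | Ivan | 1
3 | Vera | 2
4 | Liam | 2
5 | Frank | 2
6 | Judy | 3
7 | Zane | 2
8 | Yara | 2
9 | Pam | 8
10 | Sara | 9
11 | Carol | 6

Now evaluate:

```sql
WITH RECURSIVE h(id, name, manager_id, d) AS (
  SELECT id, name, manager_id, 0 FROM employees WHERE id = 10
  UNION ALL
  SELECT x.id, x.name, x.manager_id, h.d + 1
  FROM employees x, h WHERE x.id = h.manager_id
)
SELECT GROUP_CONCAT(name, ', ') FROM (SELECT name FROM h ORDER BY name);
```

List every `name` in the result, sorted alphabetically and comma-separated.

Base: id=10 (Sara), manager_id=9, d 0.
Iteration 1: join on id=9 -> Pam (id 9, manager_id=8, d 1).
Iteration 2: join on id=8 -> Yara (id 8, manager_id=2, d 2).
Iteration 3: join on id=2 -> Ivan (id 2, manager_id=1, d 3).
Iteration 4: join on id=1 -> Omar (id 1, manager_id=NULL, d 4).
Iteration 5: manager_id is NULL; no match; recursion stops.

Ivan, Omar, Pam, Sara, Yara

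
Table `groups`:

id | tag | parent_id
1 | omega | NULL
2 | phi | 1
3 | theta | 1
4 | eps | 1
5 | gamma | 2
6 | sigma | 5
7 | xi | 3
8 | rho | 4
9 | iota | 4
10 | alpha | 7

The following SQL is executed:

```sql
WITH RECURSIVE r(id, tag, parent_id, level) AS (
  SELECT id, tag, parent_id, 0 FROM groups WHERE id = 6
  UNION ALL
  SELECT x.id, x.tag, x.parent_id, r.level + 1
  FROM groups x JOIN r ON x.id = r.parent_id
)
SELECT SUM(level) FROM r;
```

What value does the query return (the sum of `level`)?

Base: id=6 (sigma), parent_id=5, level 0.
Iteration 1: join on id=5 -> gamma (id 5, parent_id=2, level 1).
Iteration 2: join on id=2 -> phi (id 2, parent_id=1, level 2).
Iteration 3: join on id=1 -> omega (id 1, parent_id=NULL, level 3).
Iteration 4: parent_id is NULL; no match; recursion stops.
SUM(level) = 0 + 1 + 2 + 3 = 6.

6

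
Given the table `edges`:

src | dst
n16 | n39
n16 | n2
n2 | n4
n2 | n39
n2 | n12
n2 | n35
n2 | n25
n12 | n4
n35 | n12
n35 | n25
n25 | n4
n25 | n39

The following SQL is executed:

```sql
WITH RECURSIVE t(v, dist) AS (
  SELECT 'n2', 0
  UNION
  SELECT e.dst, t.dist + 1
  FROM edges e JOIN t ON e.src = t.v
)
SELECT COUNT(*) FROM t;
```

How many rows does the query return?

Base: (n2, dist=0).
Iteration 1: edges from {n2} -> (n12, dist=1), (n25, dist=1), (n35, dist=1), (n39, dist=1), (n4, dist=1).
Iteration 2: edges from {n12,n25,n35,n39,n4} -> (n12, dist=2), (n25, dist=2), (n39, dist=2), (n4, dist=2). [UNION drops 1 duplicate row(s)]
Iteration 3: edges from {n12,n25,n39,n4} -> (n39, dist=3), (n4, dist=3). [UNION drops 1 duplicate row(s)]
Iteration 4: no outgoing edges from {n39,n4}; recursion stops.
Total rows emitted: 12.

12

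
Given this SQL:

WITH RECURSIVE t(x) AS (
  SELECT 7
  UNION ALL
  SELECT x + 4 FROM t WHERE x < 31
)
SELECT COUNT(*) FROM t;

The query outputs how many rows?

Base: x=7.
Iteration 1: 7 < 31 holds -> x = 7 + 4 = 11.
Iteration 2: 11 < 31 holds -> x = 11 + 4 = 15.
Iteration 3: 15 < 31 holds -> x = 15 + 4 = 19.
Iteration 4: 19 < 31 holds -> x = 19 + 4 = 23.
Iteration 5: 23 < 31 holds -> x = 23 + 4 = 27.
Iteration 6: 27 < 31 holds -> x = 27 + 4 = 31.
Iteration 7: 31 < 31 fails; recursion stops.
Total rows emitted: 7.

7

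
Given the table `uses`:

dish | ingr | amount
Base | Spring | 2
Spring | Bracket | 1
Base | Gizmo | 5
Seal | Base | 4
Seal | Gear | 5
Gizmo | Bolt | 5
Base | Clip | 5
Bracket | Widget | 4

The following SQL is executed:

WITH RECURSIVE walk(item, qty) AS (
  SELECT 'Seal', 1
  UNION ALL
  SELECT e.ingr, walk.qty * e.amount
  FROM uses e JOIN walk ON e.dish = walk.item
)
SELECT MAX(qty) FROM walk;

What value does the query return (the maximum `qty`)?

100

Base: (Seal, qty=1).
Iteration 1: components of {Seal} -> Base = 1*4 = 4, Gear = 1*5 = 5.
Iteration 2: components of {Base,Gear} -> Clip = 4*5 = 20, Gizmo = 4*5 = 20, Spring = 4*2 = 8.
Iteration 3: components of {Clip,Gizmo,Spring} -> Bolt = 20*5 = 100, Bracket = 8*1 = 8.
Iteration 4: components of {Bolt,Bracket} -> Widget = 8*4 = 32.
Iteration 5: no further components; recursion stops.
qty values: 1, 5, 4, 8, 20, 20, 8, 100, 32; the maximum is 100.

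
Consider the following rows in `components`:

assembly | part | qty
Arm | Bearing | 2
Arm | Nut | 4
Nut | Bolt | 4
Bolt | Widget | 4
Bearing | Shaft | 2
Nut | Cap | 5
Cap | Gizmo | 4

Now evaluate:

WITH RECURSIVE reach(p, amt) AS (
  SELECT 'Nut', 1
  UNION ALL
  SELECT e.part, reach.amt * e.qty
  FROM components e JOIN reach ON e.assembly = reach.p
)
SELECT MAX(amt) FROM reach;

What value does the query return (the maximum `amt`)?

20

Base: (Nut, amt=1).
Iteration 1: components of {Nut} -> Bolt = 1*4 = 4, Cap = 1*5 = 5.
Iteration 2: components of {Bolt,Cap} -> Gizmo = 5*4 = 20, Widget = 4*4 = 16.
Iteration 3: no further components; recursion stops.
amt values: 1, 4, 5, 16, 20; the maximum is 20.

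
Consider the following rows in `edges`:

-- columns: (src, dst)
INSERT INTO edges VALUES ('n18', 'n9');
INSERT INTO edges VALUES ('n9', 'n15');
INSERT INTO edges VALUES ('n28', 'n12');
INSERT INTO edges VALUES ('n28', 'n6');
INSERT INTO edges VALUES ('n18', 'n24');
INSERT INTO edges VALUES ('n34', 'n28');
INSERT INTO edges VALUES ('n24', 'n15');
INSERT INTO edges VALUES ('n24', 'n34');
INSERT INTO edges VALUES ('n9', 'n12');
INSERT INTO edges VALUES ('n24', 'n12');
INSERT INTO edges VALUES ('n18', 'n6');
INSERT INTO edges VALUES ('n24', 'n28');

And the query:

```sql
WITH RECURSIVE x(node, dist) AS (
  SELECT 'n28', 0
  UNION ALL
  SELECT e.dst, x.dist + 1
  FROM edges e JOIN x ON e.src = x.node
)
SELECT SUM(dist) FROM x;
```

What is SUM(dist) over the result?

2

Base: (n28, dist=0).
Iteration 1: edges from {n28} -> (n12, dist=1), (n6, dist=1).
Iteration 2: no outgoing edges from {n12,n6}; recursion stops.
SUM(dist) = 0 + 1 + 1 = 2.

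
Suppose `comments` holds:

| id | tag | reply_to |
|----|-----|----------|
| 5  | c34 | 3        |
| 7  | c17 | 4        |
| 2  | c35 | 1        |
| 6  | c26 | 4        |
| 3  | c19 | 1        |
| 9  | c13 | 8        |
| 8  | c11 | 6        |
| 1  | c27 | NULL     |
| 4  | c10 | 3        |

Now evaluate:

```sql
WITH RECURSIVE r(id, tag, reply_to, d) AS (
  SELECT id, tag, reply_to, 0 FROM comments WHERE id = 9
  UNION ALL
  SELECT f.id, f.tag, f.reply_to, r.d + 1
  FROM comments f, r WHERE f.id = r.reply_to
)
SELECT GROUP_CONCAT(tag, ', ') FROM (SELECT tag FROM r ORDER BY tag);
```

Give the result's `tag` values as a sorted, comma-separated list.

Base: id=9 (c13), reply_to=8, d 0.
Iteration 1: join on id=8 -> c11 (id 8, reply_to=6, d 1).
Iteration 2: join on id=6 -> c26 (id 6, reply_to=4, d 2).
Iteration 3: join on id=4 -> c10 (id 4, reply_to=3, d 3).
Iteration 4: join on id=3 -> c19 (id 3, reply_to=1, d 4).
Iteration 5: join on id=1 -> c27 (id 1, reply_to=NULL, d 5).
Iteration 6: reply_to is NULL; no match; recursion stops.

c10, c11, c13, c19, c26, c27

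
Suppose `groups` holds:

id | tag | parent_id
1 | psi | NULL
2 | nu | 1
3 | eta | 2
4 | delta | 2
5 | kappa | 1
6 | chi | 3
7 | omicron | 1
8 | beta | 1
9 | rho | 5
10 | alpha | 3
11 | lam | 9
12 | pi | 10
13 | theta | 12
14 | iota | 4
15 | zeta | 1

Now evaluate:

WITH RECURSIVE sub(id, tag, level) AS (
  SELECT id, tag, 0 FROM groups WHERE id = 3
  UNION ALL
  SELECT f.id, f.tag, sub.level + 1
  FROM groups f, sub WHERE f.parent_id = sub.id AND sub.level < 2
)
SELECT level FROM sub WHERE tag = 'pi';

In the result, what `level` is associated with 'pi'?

Base: id=3 (eta) at level 0.
Iteration 1: rows with parent_id in {3} -> chi (id 6, level 1), alpha (id 10, level 1).
Iteration 2: rows with parent_id in {6,10} -> pi (id 12, level 2).
Iteration 3: level < 2 fails for all current rows; recursion stops.

2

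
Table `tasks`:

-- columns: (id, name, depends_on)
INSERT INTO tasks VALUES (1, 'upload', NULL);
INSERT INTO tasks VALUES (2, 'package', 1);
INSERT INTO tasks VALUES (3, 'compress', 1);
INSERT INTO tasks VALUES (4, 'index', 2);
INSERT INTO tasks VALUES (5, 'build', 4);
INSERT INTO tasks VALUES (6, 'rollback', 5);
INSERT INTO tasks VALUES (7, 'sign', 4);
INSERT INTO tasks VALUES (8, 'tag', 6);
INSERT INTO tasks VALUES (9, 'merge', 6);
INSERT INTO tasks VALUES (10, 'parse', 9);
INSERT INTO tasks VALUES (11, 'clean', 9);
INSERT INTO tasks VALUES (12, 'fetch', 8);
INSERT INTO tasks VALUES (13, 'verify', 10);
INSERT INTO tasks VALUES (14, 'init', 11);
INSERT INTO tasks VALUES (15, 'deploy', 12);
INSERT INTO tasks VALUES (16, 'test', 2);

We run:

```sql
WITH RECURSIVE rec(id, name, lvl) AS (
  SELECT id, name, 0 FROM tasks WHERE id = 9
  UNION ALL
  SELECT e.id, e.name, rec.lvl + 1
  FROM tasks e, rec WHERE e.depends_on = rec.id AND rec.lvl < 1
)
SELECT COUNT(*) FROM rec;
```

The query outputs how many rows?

Base: id=9 (merge) at lvl 0.
Iteration 1: rows with depends_on in {9} -> parse (id 10, lvl 1), clean (id 11, lvl 1).
Iteration 2: lvl < 1 fails for all current rows; recursion stops.
Total rows emitted: 3.

3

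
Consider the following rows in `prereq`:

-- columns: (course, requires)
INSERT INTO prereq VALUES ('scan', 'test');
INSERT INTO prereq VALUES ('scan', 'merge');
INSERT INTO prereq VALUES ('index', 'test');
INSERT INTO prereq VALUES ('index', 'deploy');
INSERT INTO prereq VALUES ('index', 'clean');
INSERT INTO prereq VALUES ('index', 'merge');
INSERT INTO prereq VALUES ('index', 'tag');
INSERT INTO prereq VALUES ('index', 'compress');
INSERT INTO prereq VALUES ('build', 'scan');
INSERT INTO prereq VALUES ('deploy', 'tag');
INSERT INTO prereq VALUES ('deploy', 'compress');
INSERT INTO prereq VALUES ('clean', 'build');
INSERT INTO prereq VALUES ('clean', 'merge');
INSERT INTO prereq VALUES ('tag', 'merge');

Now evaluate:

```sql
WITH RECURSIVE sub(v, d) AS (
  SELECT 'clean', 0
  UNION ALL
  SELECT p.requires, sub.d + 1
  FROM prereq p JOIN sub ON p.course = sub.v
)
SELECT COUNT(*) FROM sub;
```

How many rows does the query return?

6

Base: (clean, d=0).
Iteration 1: edges from {clean} -> (build, d=1), (merge, d=1).
Iteration 2: edges from {build,merge} -> (scan, d=2).
Iteration 3: edges from {scan} -> (merge, d=3), (test, d=3).
Iteration 4: no outgoing edges from {merge,test}; recursion stops.
Total rows emitted: 6.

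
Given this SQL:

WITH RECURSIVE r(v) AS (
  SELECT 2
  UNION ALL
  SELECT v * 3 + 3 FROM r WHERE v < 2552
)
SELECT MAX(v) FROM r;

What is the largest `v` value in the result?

Base: v=2.
Iteration 1: 2 < 2552 holds -> v = 2 * 3 + 3 = 9.
Iteration 2: 9 < 2552 holds -> v = 9 * 3 + 3 = 30.
Iteration 3: 30 < 2552 holds -> v = 30 * 3 + 3 = 93.
Iteration 4: 93 < 2552 holds -> v = 93 * 3 + 3 = 282.
Iteration 5: 282 < 2552 holds -> v = 282 * 3 + 3 = 849.
Iteration 6: 849 < 2552 holds -> v = 849 * 3 + 3 = 2550.
Iteration 7: 2550 < 2552 holds -> v = 2550 * 3 + 3 = 7653.
Iteration 8: 7653 < 2552 fails; recursion stops.
v values: 2, 9, 30, 93, 282, 849, 2550, 7653; the maximum is 7653.

7653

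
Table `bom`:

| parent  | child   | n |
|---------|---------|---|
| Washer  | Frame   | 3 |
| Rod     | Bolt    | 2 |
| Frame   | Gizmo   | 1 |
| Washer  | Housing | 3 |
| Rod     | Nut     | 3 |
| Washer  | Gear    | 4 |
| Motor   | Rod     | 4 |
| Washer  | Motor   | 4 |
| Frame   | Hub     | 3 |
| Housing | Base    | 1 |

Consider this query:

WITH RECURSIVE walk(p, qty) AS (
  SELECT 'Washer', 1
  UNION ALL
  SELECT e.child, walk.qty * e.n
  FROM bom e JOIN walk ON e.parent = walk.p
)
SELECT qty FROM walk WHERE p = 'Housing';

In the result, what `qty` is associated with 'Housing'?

3

Base: (Washer, qty=1).
Iteration 1: components of {Washer} -> Frame = 1*3 = 3, Gear = 1*4 = 4, Housing = 1*3 = 3, Motor = 1*4 = 4.
Iteration 2: components of {Frame,Gear,Housing,Motor} -> Base = 3*1 = 3, Gizmo = 3*1 = 3, Hub = 3*3 = 9, Rod = 4*4 = 16.
Iteration 3: components of {Base,Gizmo,Hub,Rod} -> Bolt = 16*2 = 32, Nut = 16*3 = 48.
Iteration 4: no further components; recursion stops.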